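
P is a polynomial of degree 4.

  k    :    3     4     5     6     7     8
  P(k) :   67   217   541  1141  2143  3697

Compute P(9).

5977

First differences: 150, 324, 600, 1002, 1554. Second differences: 174, 276, 402, 552. Third differences: 102, 126, 150. Fourth differences: 24, 24.
Level-4 differences are constant, so P has degree 4.
Extending the table by one column gives the next first difference 2280, so P(9) = 3697 + 2280 = 5977.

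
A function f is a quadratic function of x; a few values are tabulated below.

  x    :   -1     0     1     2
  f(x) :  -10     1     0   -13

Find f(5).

-124

Write f(x) = ax² + bx + c; the 4 given values yield a linear system in the 3 coefficients.
Solving, f(x) = -6x² + 5x + 1.
Then f(5) = -124.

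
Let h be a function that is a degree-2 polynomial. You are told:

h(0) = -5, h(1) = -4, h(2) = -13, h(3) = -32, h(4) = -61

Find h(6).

Write h(m) = am² + bm + c; the 5 given values yield a linear system in the 3 coefficients.
Solving, h(m) = -5m² + 6m - 5.
Then h(6) = -149.

-149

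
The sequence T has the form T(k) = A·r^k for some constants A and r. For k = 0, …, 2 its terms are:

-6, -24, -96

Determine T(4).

-1536

Consecutive ratio: -24/(-6) = 4, and -96/(-24) = 4, so r = 4.
Then A·4^0 = -6 gives A = -6, and T(k) = -6·4^k.
T(4) = -6·4^4 = -1536.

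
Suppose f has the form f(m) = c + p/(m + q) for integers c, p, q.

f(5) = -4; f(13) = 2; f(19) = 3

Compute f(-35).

(f(m) − c)(m + q) = p for each data point; the three points give a linear system in c and q, then p follows.
Solving: c = 5, q = -1, p = -36, so f(m) = 5 − 36/(m − 1).
Then f(-35) = 5 − 36/(-36) = 6.

6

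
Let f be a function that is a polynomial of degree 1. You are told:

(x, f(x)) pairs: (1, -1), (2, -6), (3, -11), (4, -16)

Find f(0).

First differences: -5, -5, -5.
Level-1 differences are constant, so f has degree 1.
Fitting a degree-1 polynomial gives f(x) = -5x + 4.
Then f(0) = 4.

4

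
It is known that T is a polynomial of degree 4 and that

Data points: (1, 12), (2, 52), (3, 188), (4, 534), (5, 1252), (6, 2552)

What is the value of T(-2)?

First differences: 40, 136, 346, 718, 1300. Second differences: 96, 210, 372, 582. Third differences: 114, 162, 210. Fourth differences: 48, 48.
Level-4 differences are constant, so T has degree 4.
Fitting a degree-4 polynomial gives T(n) = 2n^4 - n³ + 4n² + 5n + 2.
Then T(-2) = 48.

48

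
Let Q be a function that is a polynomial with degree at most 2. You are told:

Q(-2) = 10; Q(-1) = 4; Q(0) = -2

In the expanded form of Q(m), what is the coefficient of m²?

0

First differences: -6, -6.
Level-1 differences are constant, so Q has degree 1.
Fitting a degree-1 polynomial gives Q(m) = -6m - 2.
The coefficient of m² is 0.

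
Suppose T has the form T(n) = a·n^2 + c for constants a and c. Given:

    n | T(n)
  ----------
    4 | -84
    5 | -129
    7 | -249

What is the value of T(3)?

-49

From T(4) = -84 and T(5) = -129: 16a + c = -84 and 25a + c = -129.
Subtracting: 9a = -45, so a = -5; then c = -84 − (-5)·16 = -4.
So T(n) = -5n² − 4, and T(3) = -49.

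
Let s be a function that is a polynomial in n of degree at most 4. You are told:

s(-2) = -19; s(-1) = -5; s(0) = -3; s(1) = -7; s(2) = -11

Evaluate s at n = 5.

First differences: 14, 2, -4, -4. Second differences: -12, -6, 0. Third differences: 6, 6.
Level-3 differences are constant, so s has degree 3.
Fitting a degree-3 polynomial gives s(n) = n³ - 3n² - 2n - 3.
Then s(5) = 37.

37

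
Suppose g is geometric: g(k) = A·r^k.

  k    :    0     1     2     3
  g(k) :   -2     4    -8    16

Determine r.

Consecutive ratio: 4/(-2) = -2, and -8/4 = -2, so r = -2.
Then A·(-2)^0 = -2 gives A = -2, and g(k) = -2·(-2)^k.

-2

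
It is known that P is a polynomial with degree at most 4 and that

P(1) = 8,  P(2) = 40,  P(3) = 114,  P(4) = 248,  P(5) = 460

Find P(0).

0

Write P(x) = ax^4 + bx³ + cx² + dx + e; the 5 given values yield a linear system in the 5 coefficients.
Solving, the leading coefficient vanishes, and P(x) = 3x³ + 3x² + 2x.
Then P(0) = 0.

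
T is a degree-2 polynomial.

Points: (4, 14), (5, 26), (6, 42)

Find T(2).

2

Write T(k) = ak² + bk + c; the 3 given values yield a linear system in the 3 coefficients.
Solving, T(k) = 2k² - 6k + 6.
Then T(2) = 2.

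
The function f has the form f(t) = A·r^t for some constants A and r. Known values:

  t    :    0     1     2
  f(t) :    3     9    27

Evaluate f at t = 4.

Consecutive ratio: 9/3 = 3, and 27/9 = 3, so r = 3.
Then A·3^0 = 3 gives A = 3, and f(t) = 3·3^t.
f(4) = 3·3^4 = 243.

243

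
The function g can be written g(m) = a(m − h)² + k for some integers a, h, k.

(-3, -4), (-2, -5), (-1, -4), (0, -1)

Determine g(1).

First differences -1, 1, 3; second difference 2 = 2a, so a = 1.
Expanding, the m-coefficient is −2ah = -2h; matching it to the data gives h = -2, and then k = -5.
So g(m) = 1(m + 2)² − 5.
g(1) = 1·3² − 5 = 4.

4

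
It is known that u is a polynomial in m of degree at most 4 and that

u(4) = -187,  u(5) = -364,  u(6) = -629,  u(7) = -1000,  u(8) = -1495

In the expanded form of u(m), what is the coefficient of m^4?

0

First differences: -177, -265, -371, -495. Second differences: -88, -106, -124. Third differences: -18, -18.
Level-3 differences are constant, so u has degree 3.
Fitting a degree-3 polynomial gives u(m) = -3m³ + m² - 3m + 1.
The coefficient of m^4 is 0.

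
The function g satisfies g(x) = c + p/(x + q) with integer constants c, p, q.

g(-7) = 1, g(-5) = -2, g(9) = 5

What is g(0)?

(g(x) − c)(x + q) = p for each data point; the three points give a linear system in c and q, then p follows.
Solving: c = 4, q = 3, p = 12, so g(x) = 4 + 12/(x + 3).
Then g(0) = 4 + 12/3 = 8.

8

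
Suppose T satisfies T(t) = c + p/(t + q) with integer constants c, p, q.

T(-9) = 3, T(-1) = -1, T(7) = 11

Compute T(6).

(T(t) − c)(t + q) = p for each data point; the three points give a linear system in c and q, then p follows.
Solving: c = 5, q = -3, p = 24, so T(t) = 5 + 24/(t − 3).
Then T(6) = 5 + 24/3 = 13.

13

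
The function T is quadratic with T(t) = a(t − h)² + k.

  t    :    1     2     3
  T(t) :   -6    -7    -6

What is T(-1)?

2

First differences -1, 1; second difference 2 = 2a, so a = 1.
Expanding, the t-coefficient is −2ah = -2h; matching it to the data gives h = 2, and then k = -7.
So T(t) = 1(t − 2)² − 7.
T(-1) = 1·(-3)² − 7 = 2.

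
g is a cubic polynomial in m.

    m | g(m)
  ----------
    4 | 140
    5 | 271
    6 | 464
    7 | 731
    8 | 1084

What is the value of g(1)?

Write g(m) = am³ + bm² + cm + d; the 5 given values yield a linear system in the 4 coefficients.
Solving, g(m) = 2m³ + m² - 4.
Then g(1) = -1.

-1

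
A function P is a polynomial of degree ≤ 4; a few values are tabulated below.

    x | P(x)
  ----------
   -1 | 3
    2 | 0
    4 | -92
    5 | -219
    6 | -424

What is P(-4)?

276

Write P(x) = ax^4 + bx³ + cx² + dx + e; the 5 given values yield a linear system in the 5 coefficients.
Solving, the leading coefficient vanishes, and P(x) = -3x³ + 6x² + 2x - 4.
Then P(-4) = 276.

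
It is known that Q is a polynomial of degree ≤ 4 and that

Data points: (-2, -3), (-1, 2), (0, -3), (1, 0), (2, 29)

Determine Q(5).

452

First differences: 5, -5, 3, 29. Second differences: -10, 8, 26. Third differences: 18, 18.
Level-3 differences are constant, so Q has degree 3.
Fitting a degree-3 polynomial gives Q(x) = 3x³ + 4x² - 4x - 3.
Then Q(5) = 452.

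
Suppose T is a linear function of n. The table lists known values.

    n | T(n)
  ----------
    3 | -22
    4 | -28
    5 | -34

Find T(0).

First differences: -6, -6.
Level-1 differences are constant, so T has degree 1.
Fitting a degree-1 polynomial gives T(n) = -6n - 4.
Then T(0) = -4.

-4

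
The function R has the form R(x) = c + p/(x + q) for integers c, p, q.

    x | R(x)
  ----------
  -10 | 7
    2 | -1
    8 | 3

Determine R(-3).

(R(x) − c)(x + q) = p for each data point; the three points give a linear system in c and q, then p follows.
Solving: c = 5, q = 1, p = -18, so R(x) = 5 − 18/(x + 1).
Then R(-3) = 5 − 18/(-2) = 14.

14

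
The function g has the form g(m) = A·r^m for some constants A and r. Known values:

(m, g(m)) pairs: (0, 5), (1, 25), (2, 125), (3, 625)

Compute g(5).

Consecutive ratio: 25/5 = 5, and 125/25 = 5, so r = 5.
Then A·5^0 = 5 gives A = 5, and g(m) = 5·5^m.
g(5) = 5·5^5 = 15625.

15625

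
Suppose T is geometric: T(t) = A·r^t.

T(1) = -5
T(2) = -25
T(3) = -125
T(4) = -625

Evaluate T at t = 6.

Consecutive ratio: -25/(-5) = 5, and -125/(-25) = 5, so r = 5.
Then A·5^1 = -5 gives A = -1, and T(t) = -1·5^t.
T(6) = -1·5^6 = -15625.

-15625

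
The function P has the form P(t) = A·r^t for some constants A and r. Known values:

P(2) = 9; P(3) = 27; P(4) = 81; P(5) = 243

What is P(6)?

Consecutive ratio: 27/9 = 3, and 81/27 = 3, so r = 3.
Then A·3^2 = 9 gives A = 1, and P(t) = 1·3^t.
P(6) = 1·3^6 = 729.

729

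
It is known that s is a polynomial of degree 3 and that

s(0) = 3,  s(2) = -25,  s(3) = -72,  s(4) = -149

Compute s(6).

-417

Write s(m) = am³ + bm² + cm + d; the 4 given values yield a linear system in the 4 coefficients.
Solving, s(m) = -m³ - 6m² + 2m + 3.
Then s(6) = -417.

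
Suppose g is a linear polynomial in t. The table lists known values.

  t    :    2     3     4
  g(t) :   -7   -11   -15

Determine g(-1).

5

First differences: -4, -4.
Level-1 differences are constant, so g has degree 1.
Fitting a degree-1 polynomial gives g(t) = -4t + 1.
Then g(-1) = 5.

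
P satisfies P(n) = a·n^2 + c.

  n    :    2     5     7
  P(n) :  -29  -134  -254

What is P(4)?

From P(2) = -29 and P(5) = -134: 4a + c = -29 and 25a + c = -134.
Subtracting: 21a = -105, so a = -5; then c = -29 − (-5)·4 = -9.
So P(n) = -5n² − 9, and P(4) = -89.

-89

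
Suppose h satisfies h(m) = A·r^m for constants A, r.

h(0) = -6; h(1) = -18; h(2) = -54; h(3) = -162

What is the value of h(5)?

Consecutive ratio: -18/(-6) = 3, and -54/(-18) = 3, so r = 3.
Then A·3^0 = -6 gives A = -6, and h(m) = -6·3^m.
h(5) = -6·3^5 = -1458.

-1458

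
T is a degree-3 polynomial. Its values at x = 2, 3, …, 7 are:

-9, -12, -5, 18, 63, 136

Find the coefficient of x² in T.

-4

First differences: -3, 7, 23, 45, 73. Second differences: 10, 16, 22, 28. Third differences: 6, 6, 6.
Level-3 differences are constant, so T has degree 3.
Fitting a degree-3 polynomial gives T(x) = x³ - 4x² - 2x + 3.
The coefficient of x² is -4.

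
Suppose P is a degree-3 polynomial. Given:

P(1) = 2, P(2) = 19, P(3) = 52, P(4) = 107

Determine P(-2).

-13

Write P(k) = ak³ + bk² + ck + d; the 4 given values yield a linear system in the 4 coefficients.
Solving, P(k) = k³ + 2k² + 4k - 5.
Then P(-2) = -13.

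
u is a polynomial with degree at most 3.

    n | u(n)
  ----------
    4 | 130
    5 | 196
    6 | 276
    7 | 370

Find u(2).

40

First differences: 66, 80, 94. Second differences: 14, 14.
Level-2 differences are constant, so u has degree 2.
Fitting a degree-2 polynomial gives u(n) = 7n² + 3n + 6.
Then u(2) = 40.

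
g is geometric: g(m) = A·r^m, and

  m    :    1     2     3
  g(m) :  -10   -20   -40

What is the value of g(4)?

-80

Consecutive ratio: -20/(-10) = 2, and -40/(-20) = 2, so r = 2.
Then A·2^1 = -10 gives A = -5, and g(m) = -5·2^m.
g(4) = -5·2^4 = -80.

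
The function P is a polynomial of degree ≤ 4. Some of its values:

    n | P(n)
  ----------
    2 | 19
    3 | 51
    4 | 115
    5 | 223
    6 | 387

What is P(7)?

619

First differences: 32, 64, 108, 164. Second differences: 32, 44, 56. Third differences: 12, 12.
Level-3 differences are constant, so P has degree 3.
Extending the table by one column gives the next first difference 232, so P(7) = 387 + 232 = 619.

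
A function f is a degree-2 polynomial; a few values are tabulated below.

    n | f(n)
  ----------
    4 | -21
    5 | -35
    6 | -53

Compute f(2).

Write f(n) = an² + bn + c; the 3 given values yield a linear system in the 3 coefficients.
Solving, f(n) = -2n² + 4n - 5.
Then f(2) = -5.

-5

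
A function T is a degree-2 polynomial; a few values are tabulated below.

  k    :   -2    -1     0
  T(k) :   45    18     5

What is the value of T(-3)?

86

Write T(k) = ak² + bk + c; the 3 given values yield a linear system in the 3 coefficients.
Solving, T(k) = 7k² - 6k + 5.
Then T(-3) = 86.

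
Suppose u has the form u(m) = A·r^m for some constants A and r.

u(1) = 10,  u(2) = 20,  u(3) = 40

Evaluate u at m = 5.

160

Consecutive ratio: 20/10 = 2, and 40/20 = 2, so r = 2.
Then A·2^1 = 10 gives A = 5, and u(m) = 5·2^m.
u(5) = 5·2^5 = 160.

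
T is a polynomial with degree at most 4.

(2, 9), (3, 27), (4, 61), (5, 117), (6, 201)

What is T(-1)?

-9

Write T(n) = an^4 + bn³ + cn² + dn + e; the 5 given values yield a linear system in the 5 coefficients.
Solving, the leading coefficient vanishes, and T(n) = n³ - n² + 4n - 3.
Then T(-1) = -9.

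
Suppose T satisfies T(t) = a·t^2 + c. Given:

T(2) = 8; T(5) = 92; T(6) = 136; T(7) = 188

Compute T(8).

From T(2) = 8 and T(5) = 92: 4a + c = 8 and 25a + c = 92.
Subtracting: 21a = 84, so a = 4; then c = 8 − 4·4 = -8.
So T(t) = 4t² − 8, and T(8) = 248.

248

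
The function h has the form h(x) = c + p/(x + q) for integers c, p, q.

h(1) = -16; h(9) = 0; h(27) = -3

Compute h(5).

8

(h(x) − c)(x + q) = p for each data point; the three points give a linear system in c and q, then p follows.
Solving: c = -4, q = -3, p = 24, so h(x) = -4 + 24/(x − 3).
Then h(5) = -4 + 24/2 = 8.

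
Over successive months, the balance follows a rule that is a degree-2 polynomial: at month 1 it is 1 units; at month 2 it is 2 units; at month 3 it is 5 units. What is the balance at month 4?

10

Write the value at x as P(x).
Write P(x) = ax² + bx + c; the 3 given values yield a linear system in the 3 coefficients.
Solving, P(x) = x² - 2x + 2.
Then P(4) = 10.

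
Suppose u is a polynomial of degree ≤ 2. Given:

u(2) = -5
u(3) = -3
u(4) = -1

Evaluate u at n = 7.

5

First differences: 2, 2.
Level-1 differences are constant, so u has degree 1.
Fitting a degree-1 polynomial gives u(n) = 2n - 9.
Then u(7) = 5.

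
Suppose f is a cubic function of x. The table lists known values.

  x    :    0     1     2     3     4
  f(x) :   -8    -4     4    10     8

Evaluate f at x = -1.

-2

First differences: 4, 8, 6, -2. Second differences: 4, -2, -8. Third differences: -6, -6.
Level-3 differences are constant, so f has degree 3.
Fitting a degree-3 polynomial gives f(x) = -x³ + 5x² - 8.
Then f(-1) = -2.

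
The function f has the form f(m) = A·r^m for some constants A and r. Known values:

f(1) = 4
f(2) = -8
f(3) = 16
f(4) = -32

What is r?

-2

Consecutive ratio: -8/4 = -2, and 16/(-8) = -2, so r = -2.
Then A·(-2)^1 = 4 gives A = -2, and f(m) = -2·(-2)^m.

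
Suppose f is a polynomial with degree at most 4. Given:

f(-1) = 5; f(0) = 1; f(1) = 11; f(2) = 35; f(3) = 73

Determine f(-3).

First differences: -4, 10, 24, 38. Second differences: 14, 14, 14.
Level-2 differences are constant, so f has degree 2.
Fitting a degree-2 polynomial gives f(t) = 7t² + 3t + 1.
Then f(-3) = 55.

55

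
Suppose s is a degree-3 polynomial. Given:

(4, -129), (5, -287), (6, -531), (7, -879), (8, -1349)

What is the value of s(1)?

First differences: -158, -244, -348, -470. Second differences: -86, -104, -122. Third differences: -18, -18.
Level-3 differences are constant, so s has degree 3.
Fitting a degree-3 polynomial gives s(k) = -3k³ + 2k² + 7k + 3.
Then s(1) = 9.

9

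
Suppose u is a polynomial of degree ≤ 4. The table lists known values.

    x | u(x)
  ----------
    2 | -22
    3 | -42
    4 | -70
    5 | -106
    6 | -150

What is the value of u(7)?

-202

First differences: -20, -28, -36, -44. Second differences: -8, -8, -8.
Level-2 differences are constant, so u has degree 2.
Fitting a degree-2 polynomial gives u(x) = -4x² - 6.
Then u(7) = -202.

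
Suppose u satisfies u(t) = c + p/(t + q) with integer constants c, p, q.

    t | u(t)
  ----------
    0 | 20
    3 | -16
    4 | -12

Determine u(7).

-8

(u(t) − c)(t + q) = p for each data point; the three points give a linear system in c and q, then p follows.
Solving: c = -4, q = -1, p = -24, so u(t) = -4 − 24/(t − 1).
Then u(7) = -4 − 24/6 = -8.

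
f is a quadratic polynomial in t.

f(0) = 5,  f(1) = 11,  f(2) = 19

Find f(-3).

-1

Write f(t) = at² + bt + c; the 3 given values yield a linear system in the 3 coefficients.
Solving, f(t) = t² + 5t + 5.
Then f(-3) = -1.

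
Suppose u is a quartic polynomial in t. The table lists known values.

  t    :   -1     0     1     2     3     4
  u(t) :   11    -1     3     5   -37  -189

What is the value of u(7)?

-2325

First differences: -12, 4, 2, -42, -152. Second differences: 16, -2, -44, -110. Third differences: -18, -42, -66. Fourth differences: -24, -24.
Level-4 differences are constant, so u has degree 4.
Fitting a degree-4 polynomial gives u(t) = -t^4 - t³ + 9t² - 3t - 1.
Then u(7) = -2325.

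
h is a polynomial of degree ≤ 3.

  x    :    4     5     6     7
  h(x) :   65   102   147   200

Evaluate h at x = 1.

2

First differences: 37, 45, 53. Second differences: 8, 8.
Level-2 differences are constant, so h has degree 2.
Fitting a degree-2 polynomial gives h(x) = 4x² + x - 3.
Then h(1) = 2.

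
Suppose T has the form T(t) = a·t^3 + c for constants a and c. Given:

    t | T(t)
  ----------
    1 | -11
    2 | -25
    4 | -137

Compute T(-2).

From T(1) = -11 and T(2) = -25: 1a + c = -11 and 8a + c = -25.
Subtracting: 7a = -14, so a = -2; then c = -11 − (-2)·1 = -9.
So T(t) = -2t³ − 9, and T(-2) = 7.

7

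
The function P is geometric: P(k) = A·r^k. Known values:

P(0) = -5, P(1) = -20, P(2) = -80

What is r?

4

Consecutive ratio: -20/(-5) = 4, and -80/(-20) = 4, so r = 4.
Then A·4^0 = -5 gives A = -5, and P(k) = -5·4^k.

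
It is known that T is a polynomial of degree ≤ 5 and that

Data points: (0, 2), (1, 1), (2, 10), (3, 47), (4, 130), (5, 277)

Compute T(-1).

Write T(t) = at^5 + bt^4 + ct³ + dt² + et + p; the 6 given values yield a linear system in the 6 coefficients.
Solving, the top 2 coefficients vanish, and T(t) = 3t³ - 4t² + 2.
Then T(-1) = -5.

-5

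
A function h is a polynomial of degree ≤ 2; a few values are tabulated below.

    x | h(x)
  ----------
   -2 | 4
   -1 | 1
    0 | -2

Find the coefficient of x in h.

-3

First differences: -3, -3.
Level-1 differences are constant, so h has degree 1.
Fitting a degree-1 polynomial gives h(x) = -3x - 2.
The coefficient of x is -3.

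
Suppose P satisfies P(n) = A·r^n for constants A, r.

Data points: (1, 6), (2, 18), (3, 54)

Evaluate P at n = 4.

Consecutive ratio: 18/6 = 3, and 54/18 = 3, so r = 3.
Then A·3^1 = 6 gives A = 2, and P(n) = 2·3^n.
P(4) = 2·3^4 = 162.

162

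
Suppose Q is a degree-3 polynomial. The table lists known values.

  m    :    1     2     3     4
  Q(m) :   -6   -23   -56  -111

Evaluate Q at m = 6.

Write Q(m) = am³ + bm² + cm + d; the 4 given values yield a linear system in the 4 coefficients.
Solving, Q(m) = -m³ - 2m² - 4m + 1.
Then Q(6) = -311.

-311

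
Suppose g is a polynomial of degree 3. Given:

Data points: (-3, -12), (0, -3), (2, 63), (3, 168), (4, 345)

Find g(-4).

Write g(n) = an³ + bn² + cn + d; the 5 given values yield a linear system in the 4 coefficients.
Solving, g(n) = 3n³ + 9n² + 3n - 3.
Then g(-4) = -63.

-63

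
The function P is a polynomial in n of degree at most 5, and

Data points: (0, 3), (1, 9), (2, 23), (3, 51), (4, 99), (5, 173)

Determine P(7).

423

First differences: 6, 14, 28, 48, 74. Second differences: 8, 14, 20, 26. Third differences: 6, 6, 6.
Level-3 differences are constant, so P has degree 3.
Fitting a degree-3 polynomial gives P(n) = n³ + n² + 4n + 3.
Then P(7) = 423.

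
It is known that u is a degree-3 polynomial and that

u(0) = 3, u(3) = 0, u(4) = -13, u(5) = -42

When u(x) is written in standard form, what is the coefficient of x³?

-1

Write u(x) = ax³ + bx² + cx + d; the 4 given values yield a linear system in the 4 coefficients.
Solving, u(x) = -x³ + 4x² - 4x + 3.
The coefficient of x³ is -1.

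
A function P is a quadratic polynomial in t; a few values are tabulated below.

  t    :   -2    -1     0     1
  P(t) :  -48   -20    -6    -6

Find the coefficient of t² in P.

-7

First differences: 28, 14, 0. Second differences: -14, -14.
Level-2 differences are constant, so P has degree 2.
Fitting a degree-2 polynomial gives P(t) = -7t² + 7t - 6.
The coefficient of t² is -7.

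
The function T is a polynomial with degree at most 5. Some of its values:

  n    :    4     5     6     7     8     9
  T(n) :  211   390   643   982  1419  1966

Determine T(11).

3438

First differences: 179, 253, 339, 437, 547. Second differences: 74, 86, 98, 110. Third differences: 12, 12, 12.
Level-3 differences are constant, so T has degree 3.
Fitting a degree-3 polynomial gives T(n) = 2n³ + 7n² - 6n - 5.
Then T(11) = 3438.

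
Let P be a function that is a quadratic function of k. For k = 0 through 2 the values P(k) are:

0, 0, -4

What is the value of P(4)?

Write P(k) = ak² + bk + c; the 3 given values yield a linear system in the 3 coefficients.
Solving, P(k) = -2k² + 2k.
Then P(4) = -24.

-24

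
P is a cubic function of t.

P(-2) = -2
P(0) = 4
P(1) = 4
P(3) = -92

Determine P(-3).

28

Write P(t) = at³ + bt² + ct + d; the 4 given values yield a linear system in the 4 coefficients.
Solving, P(t) = -3t³ - 4t² + 7t + 4.
Then P(-3) = 28.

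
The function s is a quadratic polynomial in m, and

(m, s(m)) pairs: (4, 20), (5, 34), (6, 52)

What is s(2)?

Write s(m) = am² + bm + c; the 3 given values yield a linear system in the 3 coefficients.
Solving, s(m) = 2m² - 4m + 4.
Then s(2) = 4.

4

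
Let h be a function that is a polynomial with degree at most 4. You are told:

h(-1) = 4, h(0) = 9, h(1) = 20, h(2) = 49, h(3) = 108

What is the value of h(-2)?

First differences: 5, 11, 29, 59. Second differences: 6, 18, 30. Third differences: 12, 12.
Level-3 differences are constant, so h has degree 3.
Fitting a degree-3 polynomial gives h(n) = 2n³ + 3n² + 6n + 9.
Then h(-2) = -7.

-7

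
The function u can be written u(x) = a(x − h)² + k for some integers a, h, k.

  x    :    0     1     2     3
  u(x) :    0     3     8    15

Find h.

First differences 3, 5, 7; second difference 2 = 2a, so a = 1.
Expanding, the x-coefficient is −2ah = -2h; matching it to the data gives h = -1, and then k = -1.
So u(x) = 1(x + 1)² − 1.
Hence h = -1.

-1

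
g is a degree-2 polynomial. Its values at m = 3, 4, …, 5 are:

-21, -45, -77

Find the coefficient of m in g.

Write g(m) = am² + bm + c; the 3 given values yield a linear system in the 3 coefficients.
Solving, g(m) = -4m² + 4m + 3.
The coefficient of m is 4.

4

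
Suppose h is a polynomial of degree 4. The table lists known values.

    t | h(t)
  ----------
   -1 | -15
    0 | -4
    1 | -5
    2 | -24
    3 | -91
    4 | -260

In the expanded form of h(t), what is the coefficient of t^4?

Write h(t) = at^4 + bt³ + ct² + dt + e; the 6 given values yield a linear system in the 5 coefficients.
Solving, h(t) = -t^4 + t³ - 5t² + 4t - 4.
The coefficient of t^4 is -1.

-1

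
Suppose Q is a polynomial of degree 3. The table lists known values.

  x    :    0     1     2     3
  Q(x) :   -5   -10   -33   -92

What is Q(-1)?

Write Q(x) = ax³ + bx² + cx + d; the 4 given values yield a linear system in the 4 coefficients.
Solving, Q(x) = -3x³ - 2x - 5.
Then Q(-1) = 0.

0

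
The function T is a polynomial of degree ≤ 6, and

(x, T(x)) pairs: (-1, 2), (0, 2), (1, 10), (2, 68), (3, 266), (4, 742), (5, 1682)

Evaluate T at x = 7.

5938

First differences: 0, 8, 58, 198, 476, 940. Second differences: 8, 50, 140, 278, 464. Third differences: 42, 90, 138, 186. Fourth differences: 48, 48, 48.
Level-4 differences are constant, so T has degree 4.
Fitting a degree-4 polynomial gives T(x) = 2x^4 + 3x³ + 2x² + x + 2.
Then T(7) = 5938.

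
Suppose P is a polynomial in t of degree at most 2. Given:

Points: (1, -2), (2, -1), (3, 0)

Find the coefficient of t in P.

1

Write P(t) = at² + bt + c; the 3 given values yield a linear system in the 3 coefficients.
Solving, the leading coefficient vanishes, and P(t) = t - 3.
The coefficient of t is 1.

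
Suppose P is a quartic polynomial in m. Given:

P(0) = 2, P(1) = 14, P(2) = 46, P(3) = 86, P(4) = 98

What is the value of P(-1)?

Write P(m) = am^4 + bm³ + cm² + dm + e; the 5 given values yield a linear system in the 5 coefficients.
Solving, P(m) = -m^4 + 4m³ + 5m² + 4m + 2.
Then P(-1) = -2.

-2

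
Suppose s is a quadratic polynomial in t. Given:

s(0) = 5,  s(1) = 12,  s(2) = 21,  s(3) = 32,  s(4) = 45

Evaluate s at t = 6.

77

First differences: 7, 9, 11, 13. Second differences: 2, 2, 2.
Level-2 differences are constant, so s has degree 2.
Fitting a degree-2 polynomial gives s(t) = t² + 6t + 5.
Then s(6) = 77.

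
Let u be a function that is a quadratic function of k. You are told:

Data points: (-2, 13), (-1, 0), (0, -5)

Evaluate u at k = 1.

Write u(k) = ak² + bk + c; the 3 given values yield a linear system in the 3 coefficients.
Solving, u(k) = 4k² - k - 5.
Then u(1) = -2.

-2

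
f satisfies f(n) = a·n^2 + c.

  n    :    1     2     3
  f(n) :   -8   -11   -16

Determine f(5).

-32

From f(1) = -8 and f(2) = -11: 1a + c = -8 and 4a + c = -11.
Subtracting: 3a = -3, so a = -1; then c = -8 − (-1)·1 = -7.
So f(n) = -1n² − 7, and f(5) = -32.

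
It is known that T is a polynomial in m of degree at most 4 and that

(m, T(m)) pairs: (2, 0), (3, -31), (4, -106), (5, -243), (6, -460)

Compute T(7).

-775

First differences: -31, -75, -137, -217. Second differences: -44, -62, -80. Third differences: -18, -18.
Level-3 differences are constant, so T has degree 3.
Fitting a degree-3 polynomial gives T(m) = -3m³ + 5m² + m + 2.
Then T(7) = -775.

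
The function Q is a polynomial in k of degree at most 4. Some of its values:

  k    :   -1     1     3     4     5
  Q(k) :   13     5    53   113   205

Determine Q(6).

Write Q(k) = ak^4 + bk³ + ck² + dk + e; the 5 given values yield a linear system in the 5 coefficients.
Solving, the leading coefficient vanishes, and Q(k) = k³ + 4k² - 5k + 5.
Then Q(6) = 335.

335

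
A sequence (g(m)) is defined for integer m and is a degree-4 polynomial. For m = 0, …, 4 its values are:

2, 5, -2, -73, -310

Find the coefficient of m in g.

2

Write g(m) = am^4 + bm³ + cm² + dm + e; the 5 given values yield a linear system in the 5 coefficients.
Solving, g(m) = -2m^4 + 3m³ + 2m + 2.
The coefficient of m is 2.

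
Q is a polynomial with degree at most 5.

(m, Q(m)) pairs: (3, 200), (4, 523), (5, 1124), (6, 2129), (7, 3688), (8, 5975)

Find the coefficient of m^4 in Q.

First differences: 323, 601, 1005, 1559, 2287. Second differences: 278, 404, 554, 728. Third differences: 126, 150, 174. Fourth differences: 24, 24.
Level-4 differences are constant, so Q has degree 4.
Fitting a degree-4 polynomial gives Q(m) = m^4 + 3m³ + 6m² - 5m - 1.
The coefficient of m^4 is 1.

1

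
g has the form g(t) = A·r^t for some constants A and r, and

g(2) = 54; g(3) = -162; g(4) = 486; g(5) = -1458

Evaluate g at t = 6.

Consecutive ratio: -162/54 = -3, and 486/(-162) = -3, so r = -3.
Then A·(-3)^2 = 54 gives A = 6, and g(t) = 6·(-3)^t.
g(6) = 6·(-3)^6 = 4374.

4374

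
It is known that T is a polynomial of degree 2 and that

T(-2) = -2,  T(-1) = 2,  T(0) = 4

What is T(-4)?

-16

Write T(m) = am² + bm + c; the 3 given values yield a linear system in the 3 coefficients.
Solving, T(m) = -m² + m + 4.
Then T(-4) = -16.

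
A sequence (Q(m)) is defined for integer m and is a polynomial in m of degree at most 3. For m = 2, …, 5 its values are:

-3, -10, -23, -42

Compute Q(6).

First differences: -7, -13, -19. Second differences: -6, -6.
Level-2 differences are constant, so Q has degree 2.
Fitting a degree-2 polynomial gives Q(m) = -3m² + 8m - 7.
Then Q(6) = -67.

-67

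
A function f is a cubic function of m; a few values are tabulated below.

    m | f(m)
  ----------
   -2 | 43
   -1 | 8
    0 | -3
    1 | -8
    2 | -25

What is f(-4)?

First differences: -35, -11, -5, -17. Second differences: 24, 6, -12. Third differences: -18, -18.
Level-3 differences are constant, so f has degree 3.
Fitting a degree-3 polynomial gives f(m) = -3m³ + 3m² - 5m - 3.
Then f(-4) = 257.

257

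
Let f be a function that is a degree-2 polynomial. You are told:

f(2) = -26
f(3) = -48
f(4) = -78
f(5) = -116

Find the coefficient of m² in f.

-4

Write f(m) = am² + bm + c; the 4 given values yield a linear system in the 3 coefficients.
Solving, f(m) = -4m² - 2m - 6.
The coefficient of m² is -4.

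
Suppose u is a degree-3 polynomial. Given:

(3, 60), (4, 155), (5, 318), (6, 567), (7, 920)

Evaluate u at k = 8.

Write u(k) = ak³ + bk² + ck + d; the 5 given values yield a linear system in the 4 coefficients.
Solving, u(k) = 3k³ - 2k² - 2k + 3.
Then u(8) = 1395.

1395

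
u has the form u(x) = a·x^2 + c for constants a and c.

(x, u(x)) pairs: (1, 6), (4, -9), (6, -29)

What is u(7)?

-42

From u(1) = 6 and u(4) = -9: 1a + c = 6 and 16a + c = -9.
Subtracting: 15a = -15, so a = -1; then c = 6 − (-1)·1 = 7.
So u(x) = -1x² + 7, and u(7) = -42.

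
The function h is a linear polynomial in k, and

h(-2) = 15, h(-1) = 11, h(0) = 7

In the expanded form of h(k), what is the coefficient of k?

-4

First differences: -4, -4.
Level-1 differences are constant, so h has degree 1.
Fitting a degree-1 polynomial gives h(k) = -4k + 7.
The coefficient of k is -4.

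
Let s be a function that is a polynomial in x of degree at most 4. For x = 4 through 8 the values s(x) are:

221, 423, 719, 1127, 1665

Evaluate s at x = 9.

First differences: 202, 296, 408, 538. Second differences: 94, 112, 130. Third differences: 18, 18.
Level-3 differences are constant, so s has degree 3.
Extending the table by one column gives the next first difference 686, so s(9) = 1665 + 686 = 2351.

2351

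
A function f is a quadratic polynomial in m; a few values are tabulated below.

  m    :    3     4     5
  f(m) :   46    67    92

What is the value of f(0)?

Write f(m) = am² + bm + c; the 3 given values yield a linear system in the 3 coefficients.
Solving, f(m) = 2m² + 7m + 7.
Then f(0) = 7.

7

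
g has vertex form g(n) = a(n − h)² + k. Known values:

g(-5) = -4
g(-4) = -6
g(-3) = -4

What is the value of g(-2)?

2

First differences -2, 2; second difference 4 = 2a, so a = 2.
Expanding, the n-coefficient is −2ah = -4h; matching it to the data gives h = -4, and then k = -6.
So g(n) = 2(n + 4)² − 6.
g(-2) = 2·2² − 6 = 2.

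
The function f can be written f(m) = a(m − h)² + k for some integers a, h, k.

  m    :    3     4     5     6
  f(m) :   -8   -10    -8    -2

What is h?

4

First differences -2, 2, 6; second difference 4 = 2a, so a = 2.
Expanding, the m-coefficient is −2ah = -4h; matching it to the data gives h = 4, and then k = -10.
So f(m) = 2(m − 4)² − 10.
Hence h = 4.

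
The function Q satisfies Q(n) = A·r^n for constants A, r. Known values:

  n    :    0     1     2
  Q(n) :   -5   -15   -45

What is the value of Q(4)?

-405

Consecutive ratio: -15/(-5) = 3, and -45/(-15) = 3, so r = 3.
Then A·3^0 = -5 gives A = -5, and Q(n) = -5·3^n.
Q(4) = -5·3^4 = -405.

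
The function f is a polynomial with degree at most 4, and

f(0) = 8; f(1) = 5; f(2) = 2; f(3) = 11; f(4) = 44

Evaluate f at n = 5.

First differences: -3, -3, 9, 33. Second differences: 0, 12, 24. Third differences: 12, 12.
Level-3 differences are constant, so f has degree 3.
Extending the table by one column gives the next first difference 69, so f(5) = 44 + 69 = 113.

113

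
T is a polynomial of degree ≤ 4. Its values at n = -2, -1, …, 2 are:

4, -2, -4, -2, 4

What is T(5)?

First differences: -6, -2, 2, 6. Second differences: 4, 4, 4.
Level-2 differences are constant, so T has degree 2.
Fitting a degree-2 polynomial gives T(n) = 2n² - 4.
Then T(5) = 46.

46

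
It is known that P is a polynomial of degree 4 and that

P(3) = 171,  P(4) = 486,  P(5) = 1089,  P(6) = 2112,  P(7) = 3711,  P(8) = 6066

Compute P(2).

First differences: 315, 603, 1023, 1599, 2355. Second differences: 288, 420, 576, 756. Third differences: 132, 156, 180. Fourth differences: 24, 24.
Level-4 differences are constant, so P has degree 4.
Fitting a degree-4 polynomial gives P(m) = m^4 + 4m³ - m² - m - 6.
Then P(2) = 36.

36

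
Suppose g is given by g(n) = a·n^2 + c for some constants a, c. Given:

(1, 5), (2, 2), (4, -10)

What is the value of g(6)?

-30

From g(1) = 5 and g(2) = 2: 1a + c = 5 and 4a + c = 2.
Subtracting: 3a = -3, so a = -1; then c = 5 − (-1)·1 = 6.
So g(n) = -1n² + 6, and g(6) = -30.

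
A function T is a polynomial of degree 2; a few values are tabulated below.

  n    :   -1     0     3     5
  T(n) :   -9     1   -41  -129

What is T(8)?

Write T(n) = an² + bn + c; the 4 given values yield a linear system in the 3 coefficients.
Solving, T(n) = -6n² + 4n + 1.
Then T(8) = -351.

-351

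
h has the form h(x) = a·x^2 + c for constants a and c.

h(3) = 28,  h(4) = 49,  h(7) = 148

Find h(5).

From h(3) = 28 and h(4) = 49: 9a + c = 28 and 16a + c = 49.
Subtracting: 7a = 21, so a = 3; then c = 28 − 3·9 = 1.
So h(x) = 3x² + 1, and h(5) = 76.

76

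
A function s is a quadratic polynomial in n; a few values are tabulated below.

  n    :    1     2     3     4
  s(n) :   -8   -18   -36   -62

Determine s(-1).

First differences: -10, -18, -26. Second differences: -8, -8.
Level-2 differences are constant, so s has degree 2.
Fitting a degree-2 polynomial gives s(n) = -4n² + 2n - 6.
Then s(-1) = -12.

-12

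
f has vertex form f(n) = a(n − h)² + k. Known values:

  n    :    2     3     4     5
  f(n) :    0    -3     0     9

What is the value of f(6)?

First differences -3, 3, 9; second difference 6 = 2a, so a = 3.
Expanding, the n-coefficient is −2ah = -6h; matching it to the data gives h = 3, and then k = -3.
So f(n) = 3(n − 3)² − 3.
f(6) = 3·3² − 3 = 24.

24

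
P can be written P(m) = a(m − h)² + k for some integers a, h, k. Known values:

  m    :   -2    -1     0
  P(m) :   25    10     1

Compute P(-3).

First differences -15, -9; second difference 6 = 2a, so a = 3.
Expanding, the m-coefficient is −2ah = -6h; matching it to the data gives h = 1, and then k = -2.
So P(m) = 3(m − 1)² − 2.
P(-3) = 3·(-4)² − 2 = 46.

46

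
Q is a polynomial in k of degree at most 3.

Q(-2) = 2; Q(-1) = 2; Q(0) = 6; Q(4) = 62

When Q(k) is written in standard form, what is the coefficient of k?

6

Write Q(k) = ak³ + bk² + ck + d; the 4 given values yield a linear system in the 4 coefficients.
Solving, the leading coefficient vanishes, and Q(k) = 2k² + 6k + 6.
The coefficient of k is 6.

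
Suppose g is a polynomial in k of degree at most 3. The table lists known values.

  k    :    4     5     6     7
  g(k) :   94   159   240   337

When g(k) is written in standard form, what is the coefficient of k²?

8

First differences: 65, 81, 97. Second differences: 16, 16.
Level-2 differences are constant, so g has degree 2.
Fitting a degree-2 polynomial gives g(k) = 8k² - 7k - 6.
The coefficient of k² is 8.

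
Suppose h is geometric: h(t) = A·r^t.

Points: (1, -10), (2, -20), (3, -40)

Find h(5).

-160

Consecutive ratio: -20/(-10) = 2, and -40/(-20) = 2, so r = 2.
Then A·2^1 = -10 gives A = -5, and h(t) = -5·2^t.
h(5) = -5·2^5 = -160.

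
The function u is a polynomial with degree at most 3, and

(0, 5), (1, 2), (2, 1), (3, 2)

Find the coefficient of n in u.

Write u(n) = an³ + bn² + cn + d; the 4 given values yield a linear system in the 4 coefficients.
Solving, the leading coefficient vanishes, and u(n) = n² - 4n + 5.
The coefficient of n is -4.

-4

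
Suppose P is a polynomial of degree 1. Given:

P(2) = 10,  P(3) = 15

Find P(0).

Write P(t) = at + b; the 2 given values yield a linear system in the 2 coefficients.
Solving, P(t) = 5t.
Then P(0) = 0.

0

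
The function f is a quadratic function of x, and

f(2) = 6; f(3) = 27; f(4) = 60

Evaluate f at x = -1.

15

Write f(x) = ax² + bx + c; the 3 given values yield a linear system in the 3 coefficients.
Solving, f(x) = 6x² - 9x.
Then f(-1) = 15.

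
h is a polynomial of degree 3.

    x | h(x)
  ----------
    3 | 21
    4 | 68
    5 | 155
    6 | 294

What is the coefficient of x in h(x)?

1

Write h(x) = ax³ + bx² + cx + d; the 4 given values yield a linear system in the 4 coefficients.
Solving, h(x) = 2x³ - 4x² + x.
The coefficient of x is 1.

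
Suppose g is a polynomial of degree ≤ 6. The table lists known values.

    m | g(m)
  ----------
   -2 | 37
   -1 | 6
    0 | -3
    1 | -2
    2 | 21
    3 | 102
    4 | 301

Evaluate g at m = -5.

First differences: -31, -9, 1, 23, 81, 199. Second differences: 22, 10, 22, 58, 118. Third differences: -12, 12, 36, 60. Fourth differences: 24, 24, 24.
Level-4 differences are constant, so g has degree 4.
Fitting a degree-4 polynomial gives g(m) = m^4 + 4m² - 4m - 3.
Then g(-5) = 742.

742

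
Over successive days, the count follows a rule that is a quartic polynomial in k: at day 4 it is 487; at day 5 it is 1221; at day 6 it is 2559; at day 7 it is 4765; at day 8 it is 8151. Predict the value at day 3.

141

Write the value at k as s(k).
Write s(k) = ak^4 + bk³ + ck² + dk + e; the 5 given values yield a linear system in the 5 coefficients.
Solving, s(k) = 2k^4 - 4k - 9.
Then s(3) = 141.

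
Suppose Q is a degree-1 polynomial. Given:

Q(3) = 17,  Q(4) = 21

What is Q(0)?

5

Write Q(k) = ak + b; the 2 given values yield a linear system in the 2 coefficients.
Solving, Q(k) = 4k + 5.
Then Q(0) = 5.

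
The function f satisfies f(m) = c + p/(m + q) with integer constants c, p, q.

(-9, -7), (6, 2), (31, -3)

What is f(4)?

(f(m) − c)(m + q) = p for each data point; the three points give a linear system in c and q, then p follows.
Solving: c = -4, q = -1, p = 30, so f(m) = -4 + 30/(m − 1).
Then f(4) = -4 + 30/3 = 6.

6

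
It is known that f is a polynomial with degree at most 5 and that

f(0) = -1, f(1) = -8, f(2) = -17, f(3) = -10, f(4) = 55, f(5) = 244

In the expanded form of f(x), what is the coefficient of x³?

First differences: -7, -9, 7, 65, 189. Second differences: -2, 16, 58, 124. Third differences: 18, 42, 66. Fourth differences: 24, 24.
Level-4 differences are constant, so f has degree 4.
Fitting a degree-4 polynomial gives f(x) = x^4 - 3x³ + x² - 6x - 1.
The coefficient of x³ is -3.

-3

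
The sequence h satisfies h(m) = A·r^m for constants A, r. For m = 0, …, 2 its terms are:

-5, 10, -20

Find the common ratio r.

Consecutive ratio: 10/(-5) = -2, and -20/10 = -2, so r = -2.
Then A·(-2)^0 = -5 gives A = -5, and h(m) = -5·(-2)^m.

-2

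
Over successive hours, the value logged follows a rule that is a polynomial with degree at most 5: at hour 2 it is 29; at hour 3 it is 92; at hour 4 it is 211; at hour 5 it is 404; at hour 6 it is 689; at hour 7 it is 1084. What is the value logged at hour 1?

Write the value at n as h(n).
Write h(n) = an^5 + bn^4 + cn³ + dn² + en + p; the 6 given values yield a linear system in the 6 coefficients.
Solving, the top 2 coefficients vanish, and h(n) = 3n³ + n² + n - 1.
Then h(1) = 4.

4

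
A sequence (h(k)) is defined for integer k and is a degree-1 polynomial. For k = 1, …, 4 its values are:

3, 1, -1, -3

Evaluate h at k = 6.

First differences: -2, -2, -2.
Level-1 differences are constant, so h has degree 1.
Fitting a degree-1 polynomial gives h(k) = -2k + 5.
Then h(6) = -7.

-7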